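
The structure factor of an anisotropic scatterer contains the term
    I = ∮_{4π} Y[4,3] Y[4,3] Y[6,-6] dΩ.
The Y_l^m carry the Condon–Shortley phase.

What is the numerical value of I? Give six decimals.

Rules hold: Σm=0, L=14 even, 0≤6≤8.
N = 9·9·13 = 1053
Δ = 2!·6!·6!/15! = 1/1261260
Racah Σ t=0..2: t=0:+1/4608 t=1:−1/1296 t=2:+1/4608 = -7/20736
⇒ 3j(4 4 6; 0 0 0)² = 20/1287, sgn -1
Racah Σ t=1..1: t=1:−1/518400 = -1/518400
⇒ 3j(4 4 6; 3 3 -6)² = 7/195, sgn -1
4πI² = N·(3j₀)²·(3jₘ)² = 84/143
I = +1·√(0.587413/4π) = 0.21620548

0.216205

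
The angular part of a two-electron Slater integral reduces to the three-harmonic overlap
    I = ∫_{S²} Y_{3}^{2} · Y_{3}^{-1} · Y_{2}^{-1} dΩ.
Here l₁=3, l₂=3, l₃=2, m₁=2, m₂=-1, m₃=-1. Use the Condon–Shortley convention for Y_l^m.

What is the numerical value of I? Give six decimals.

0.162868

Checks pass: Σm=0; 8 even; l₃=2∈[0,6].
(2·3+1)(2·3+1)(2·2+1) = 245
Δ: 4! 2! 2! / 9! → 1/3780
sum: t=1:−1/24 t=2:+1/4 t=3:−1/24 = 1/6
3j²(3 3 2; 0 0 0) = Δ·Π!·Σ² = 4/105  (sign +1)
sum: t=0:+1/48 t=1:−1/12 = -1/16
3j²(3 3 2; 2 -1 -1) = Δ·Π!·Σ² = 1/28  (sign +1)
combine: 4πI² = 245·4/105·1/28 = 1/3
take √, sign +1: I = 0.16286750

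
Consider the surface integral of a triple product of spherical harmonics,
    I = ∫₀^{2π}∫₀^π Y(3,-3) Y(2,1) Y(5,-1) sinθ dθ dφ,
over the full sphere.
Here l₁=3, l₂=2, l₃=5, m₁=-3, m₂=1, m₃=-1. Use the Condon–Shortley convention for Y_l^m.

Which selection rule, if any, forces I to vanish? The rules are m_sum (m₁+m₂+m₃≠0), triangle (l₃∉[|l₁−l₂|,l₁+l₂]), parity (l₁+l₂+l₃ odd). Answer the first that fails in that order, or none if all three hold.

azimuthal sum: -3 + 1 − 1 = -3  ✗
1 ≤ 5 ≤ 5 (triangle on l)
L = 3 + 2 + 5 = 10 (even)

m_sum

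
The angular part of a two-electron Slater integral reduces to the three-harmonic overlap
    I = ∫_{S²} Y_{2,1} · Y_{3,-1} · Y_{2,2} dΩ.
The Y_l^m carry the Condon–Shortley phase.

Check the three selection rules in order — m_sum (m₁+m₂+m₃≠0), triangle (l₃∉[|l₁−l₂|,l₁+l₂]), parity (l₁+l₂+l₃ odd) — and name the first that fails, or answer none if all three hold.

m_sum

m₁+m₂+m₃ = 1 − 1 + 2 = 2  ✗
triangle: |2−3|=1 ≤ l₃=2 ≤ 2+3=5
parity: l₁+l₂+l₃ = 7 is odd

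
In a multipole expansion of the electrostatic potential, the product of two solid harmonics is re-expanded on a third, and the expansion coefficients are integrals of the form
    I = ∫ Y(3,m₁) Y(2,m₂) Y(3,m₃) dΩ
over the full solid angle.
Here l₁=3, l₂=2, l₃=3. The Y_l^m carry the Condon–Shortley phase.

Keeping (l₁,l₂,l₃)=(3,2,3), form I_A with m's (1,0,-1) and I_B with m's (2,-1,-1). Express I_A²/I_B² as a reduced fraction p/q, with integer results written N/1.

3/5

Same 3,2,3: normalisation and zero-m 3j drop out of the ratio.
A: Δ: 2! 4! 2! / 9! → 1/3780; sum: t=0:+1/16 t=1:−1/6 t=2:+1/96 = -3/32; 3j²(3 2 3; 1 0 -1) = Δ·Π!·Σ² = 3/140  (sign -1)
B: Δ: 2! 4! 2! / 9! → 1/3780; sum: t=0:+1/12 t=1:−1/48 = 1/16; 3j²(3 2 3; 2 -1 -1) = Δ·Π!·Σ² = 1/28  (sign +1)
I_A²/I_B² = (3/140)/(1/28) = 3/5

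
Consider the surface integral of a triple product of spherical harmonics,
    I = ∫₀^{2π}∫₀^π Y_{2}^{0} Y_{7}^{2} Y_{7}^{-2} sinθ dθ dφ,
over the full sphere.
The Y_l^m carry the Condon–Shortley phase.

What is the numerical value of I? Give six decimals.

0.125586

Checks pass: Σm=0; 16 even; l₃=7∈[5,9].
(2·2+1)(2·7+1)(2·7+1) = 1125
Δ: 2! 2! 12! / 17! → 1/185640
sum: t=0:+1/2419200 t=1:−1/518400 t=2:+1/2419200 = -1/907200
3j²(2 7 7; 0 0 0) = Δ·Π!·Σ² = 56/3315  (sign +1)
sum: t=0:+1/8709120 t=1:−1/967680 t=2:+1/2419200 = -11/21772800
3j²(2 7 7; 0 2 -2) = Δ·Π!·Σ² = 242/23205  (sign +1)
combine: 4πI² = 1125·56/3315·242/23205 = 9680/48841
take √, sign +1: I = 0.12558578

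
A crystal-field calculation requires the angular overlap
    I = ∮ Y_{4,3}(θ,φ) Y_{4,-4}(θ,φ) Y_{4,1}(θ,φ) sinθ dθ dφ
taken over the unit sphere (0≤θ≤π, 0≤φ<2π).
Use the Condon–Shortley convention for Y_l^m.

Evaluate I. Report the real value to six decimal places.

-0.168431

Rules hold: Σm=0, L=12 even, 0≤4≤8.
N = 9·9·9 = 729
Δ = 4!·4!·4!/13! = 1/450450
Racah Σ t=0..4: t=0:+1/13824 t=1:−1/216 t=2:+1/64 t=3:−1/216 t=4:+1/13824 = 5/768
⇒ 3j(4 4 4; 0 0 0)² = 18/1001, sgn +1
Racah Σ t=0..0: t=0:+1/3456 = 1/3456
⇒ 3j(4 4 4; 3 -4 1)² = 35/1287, sgn -1
4πI² = N·(3j₀)²·(3jₘ)² = 7290/20449
I = -1·√(0.356497/4π) = -0.16843130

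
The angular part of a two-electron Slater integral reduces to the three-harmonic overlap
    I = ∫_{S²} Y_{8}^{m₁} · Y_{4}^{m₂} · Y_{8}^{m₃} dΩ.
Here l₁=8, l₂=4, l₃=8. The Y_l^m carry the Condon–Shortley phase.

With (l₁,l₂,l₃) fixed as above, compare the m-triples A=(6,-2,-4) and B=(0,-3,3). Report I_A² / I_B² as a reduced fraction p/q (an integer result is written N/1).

Shared (l₁,l₂,l₃)=(8,4,8): N and (l;000)² cancel in I_A²/I_B².
A: Δ = 4!·12!·4!/21! = 1/185175900; Racah Σ t=0..2: t=0:+1/696729600 t=1:−1/1437004800 t=2:+1/45984153600 = 1/1313832960; ⇒ 3j(8 4 8; 6 -2 -4)² = 35/3876, sgn +1
B: Δ = 4!·12!·4!/21! = 1/185175900; Racah Σ t=0..1: t=0:+1/139345920 t=1:−1/87091200 = -1/232243200; ⇒ 3j(8 4 8; 0 -3 3)² = 33/8398, sgn +1
I_A²/I_B² = (35/3876)/(33/8398) = 455/198

455/198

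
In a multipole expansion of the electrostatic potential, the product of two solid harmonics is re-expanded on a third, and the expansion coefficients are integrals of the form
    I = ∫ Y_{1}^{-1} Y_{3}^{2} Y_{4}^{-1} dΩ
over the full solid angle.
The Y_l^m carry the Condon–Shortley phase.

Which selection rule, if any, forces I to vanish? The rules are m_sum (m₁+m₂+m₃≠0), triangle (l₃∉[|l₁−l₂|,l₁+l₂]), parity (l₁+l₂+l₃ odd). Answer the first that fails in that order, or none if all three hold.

none

Σmᵢ = 0  ✓
l₃∈[|l₁−l₂|,l₁+l₂]=[2,4], have l₃=4  ✓
Σlᵢ = 8 ⇒ even  ✓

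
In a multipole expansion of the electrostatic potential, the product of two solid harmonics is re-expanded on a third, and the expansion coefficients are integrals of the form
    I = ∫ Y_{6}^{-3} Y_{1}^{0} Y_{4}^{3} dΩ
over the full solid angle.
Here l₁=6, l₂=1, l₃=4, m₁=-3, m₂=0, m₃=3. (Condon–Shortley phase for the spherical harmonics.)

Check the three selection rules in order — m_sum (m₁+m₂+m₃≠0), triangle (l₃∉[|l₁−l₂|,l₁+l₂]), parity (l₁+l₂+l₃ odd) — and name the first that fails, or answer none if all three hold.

triangle

Σmᵢ = 0  ✓
l₃∈[|l₁−l₂|,l₁+l₂]=[5,7], have l₃=4  ✗
Σlᵢ = 11 ⇒ odd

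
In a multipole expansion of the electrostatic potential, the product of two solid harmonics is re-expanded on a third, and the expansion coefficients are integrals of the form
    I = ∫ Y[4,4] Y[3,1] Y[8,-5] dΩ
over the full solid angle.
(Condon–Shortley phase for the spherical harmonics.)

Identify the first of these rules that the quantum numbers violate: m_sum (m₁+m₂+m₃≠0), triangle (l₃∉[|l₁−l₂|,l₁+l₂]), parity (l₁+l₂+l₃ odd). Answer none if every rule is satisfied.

triangle

Σmᵢ = 0  ✓
l₃∈[|l₁−l₂|,l₁+l₂]=[1,7], have l₃=8  ✗
Σlᵢ = 15 ⇒ odd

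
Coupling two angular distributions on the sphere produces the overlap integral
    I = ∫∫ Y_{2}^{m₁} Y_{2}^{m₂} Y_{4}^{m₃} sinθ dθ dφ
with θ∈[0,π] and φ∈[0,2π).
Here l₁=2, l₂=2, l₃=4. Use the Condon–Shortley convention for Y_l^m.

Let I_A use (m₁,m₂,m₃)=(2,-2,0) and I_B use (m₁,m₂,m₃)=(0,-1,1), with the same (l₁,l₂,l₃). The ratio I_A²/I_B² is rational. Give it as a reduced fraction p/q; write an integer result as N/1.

1/30

Shared (l₁,l₂,l₃)=(2,2,4): N and (l;000)² cancel in I_A²/I_B².
A: Δ = 0!·4!·4!/9! = 1/630; Racah Σ t=0..0: t=0:+1/576 = 1/576; ⇒ 3j(2 2 4; 2 -2 0)² = 1/630, sgn +1
B: Δ = 0!·4!·4!/9! = 1/630; Racah Σ t=0..0: t=0:+1/24 = 1/24; ⇒ 3j(2 2 4; 0 -1 1)² = 1/21, sgn -1
I_A²/I_B² = (1/630)/(1/21) = 1/30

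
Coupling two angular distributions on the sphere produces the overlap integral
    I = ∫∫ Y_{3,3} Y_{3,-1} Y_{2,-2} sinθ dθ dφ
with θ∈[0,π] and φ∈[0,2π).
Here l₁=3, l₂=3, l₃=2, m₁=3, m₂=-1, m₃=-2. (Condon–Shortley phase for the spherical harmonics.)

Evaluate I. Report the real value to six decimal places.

0.132981

m-sum 0 ✓  L=8 even ✓  0≤2≤6 ✓
Π(2lᵢ+1) = 7×7×5 = 245
triangle coeff Δ(3,3,2) = 1/3780
Σ_t [1,3]: t=1:−1/24 t=2:+1/4 t=3:−1/24 = 1/6
(3j)²=4/105 [(3 3 2; 0 0 0)], sign=+1
Σ_t [0,0]: t=0:+1/96 = 1/96
(3j)²=1/42 [(3 3 2; 3 -1 -2)], sign=+1
⇒ 4πI² = 2/9
I = (+1)√(2/9/(4π)) = 0.13298076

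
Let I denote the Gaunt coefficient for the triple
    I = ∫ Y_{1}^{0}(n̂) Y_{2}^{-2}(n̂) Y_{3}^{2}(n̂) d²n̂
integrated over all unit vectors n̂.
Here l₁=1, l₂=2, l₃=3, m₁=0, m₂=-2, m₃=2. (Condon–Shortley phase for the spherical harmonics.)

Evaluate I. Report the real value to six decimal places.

Checks pass: Σm=0; 6 even; l₃=3∈[1,3].
(2·1+1)(2·2+1)(2·3+1) = 105
Δ: 0! 2! 4! / 7! → 1/105
sum: t=0:+1/4 = 1/4
3j²(1 2 3; 0 0 0) = Δ·Π!·Σ² = 3/35  (sign -1)
sum: t=0:+1/24 = 1/24
3j²(1 2 3; 0 -2 2) = Δ·Π!·Σ² = 1/21  (sign -1)
combine: 4πI² = 105·3/35·1/21 = 3/7
take √, sign +1: I = 0.18467439

0.184674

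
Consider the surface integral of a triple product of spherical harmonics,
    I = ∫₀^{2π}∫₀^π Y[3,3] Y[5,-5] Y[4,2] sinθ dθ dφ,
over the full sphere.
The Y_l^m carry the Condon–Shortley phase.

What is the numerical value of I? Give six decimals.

0.138791

Checks pass: Σm=0; 12 even; l₃=4∈[2,8].
(2·3+1)(2·5+1)(2·4+1) = 693
Δ: 4! 2! 6! / 13! → 1/180180
sum: t=1:−1/576 t=2:+1/144 t=3:−1/576 = 1/288
3j²(3 5 4; 0 0 0) = Δ·Π!·Σ² = 20/1001  (sign +1)
sum: t=0:+1/34560 = 1/34560
3j²(3 5 4; 3 -5 2) = Δ·Π!·Σ² = 5/286  (sign +1)
combine: 4πI² = 693·20/1001·5/286 = 450/1859
take √, sign +1: I = 0.13879110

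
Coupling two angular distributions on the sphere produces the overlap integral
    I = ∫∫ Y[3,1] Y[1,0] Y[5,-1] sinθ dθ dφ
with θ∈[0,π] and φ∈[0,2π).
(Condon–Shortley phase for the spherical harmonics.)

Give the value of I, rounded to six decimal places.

0.000000

|3−1|≤5≤3+1 violated ⇒ I = 0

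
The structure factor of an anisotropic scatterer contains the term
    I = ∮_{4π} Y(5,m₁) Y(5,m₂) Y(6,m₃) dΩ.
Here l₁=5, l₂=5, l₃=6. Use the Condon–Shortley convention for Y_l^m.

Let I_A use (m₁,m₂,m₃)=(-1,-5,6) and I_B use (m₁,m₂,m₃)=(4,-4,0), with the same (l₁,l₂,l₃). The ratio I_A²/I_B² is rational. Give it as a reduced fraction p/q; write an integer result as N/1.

Same 5,5,6: normalisation and zero-m 3j drop out of the ratio.
A: Δ: 4! 6! 6! / 17! → 1/28588560; sum: t=0:+1/12441600 = 1/12441600; 3j²(5 5 6; -1 -5 6) = Δ·Π!·Σ² = 3/442  (sign +1)
B: Δ: 4! 6! 6! / 17! → 1/28588560; sum: t=0:+1/345600 t=1:−1/3110400 = 1/388800; 3j²(5 5 6; 4 -4 0) = Δ·Π!·Σ² = 192/12155  (sign +1)
I_A²/I_B² = (3/442)/(192/12155) = 55/128

55/128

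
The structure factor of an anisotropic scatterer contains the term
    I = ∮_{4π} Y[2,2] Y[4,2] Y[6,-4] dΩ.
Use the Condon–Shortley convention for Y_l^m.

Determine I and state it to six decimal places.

Checks pass: Σm=0; 12 even; l₃=6∈[2,6].
(2·2+1)(2·4+1)(2·6+1) = 585
Δ: 0! 4! 8! / 13! → 1/6435
sum: t=0:+1/2304 = 1/2304
3j²(2 4 6; 0 0 0) = Δ·Π!·Σ² = 5/143  (sign +1)
sum: t=0:+1/34560 = 1/34560
3j²(2 4 6; 2 2 -4) = Δ·Π!·Σ² = 14/429  (sign +1)
combine: 4πI² = 585·5/143·14/429 = 1050/1573
take √, sign +1: I = 0.23047581

0.230476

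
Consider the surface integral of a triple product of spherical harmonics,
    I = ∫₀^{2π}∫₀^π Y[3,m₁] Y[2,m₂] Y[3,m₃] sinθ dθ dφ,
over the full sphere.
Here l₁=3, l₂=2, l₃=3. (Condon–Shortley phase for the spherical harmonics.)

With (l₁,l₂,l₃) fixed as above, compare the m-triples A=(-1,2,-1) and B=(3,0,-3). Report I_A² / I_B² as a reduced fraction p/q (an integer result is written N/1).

Same 3,2,3: normalisation and zero-m 3j drop out of the ratio.
A: Δ: 2! 4! 2! / 9! → 1/3780; sum: t=2:+1/16 = 1/16; 3j²(3 2 3; -1 2 -1) = Δ·Π!·Σ² = 2/35  (sign +1)
B: Δ: 2! 4! 2! / 9! → 1/3780; sum: t=0:+1/96 = 1/96; 3j²(3 2 3; 3 0 -3) = Δ·Π!·Σ² = 5/84  (sign +1)
I_A²/I_B² = (2/35)/(5/84) = 24/25

24/25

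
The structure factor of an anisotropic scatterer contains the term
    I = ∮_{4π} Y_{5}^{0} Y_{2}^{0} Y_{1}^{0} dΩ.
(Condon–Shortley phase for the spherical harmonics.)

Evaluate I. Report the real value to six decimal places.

0.000000

triangle: need 3≤l₃≤7, have 1; I=0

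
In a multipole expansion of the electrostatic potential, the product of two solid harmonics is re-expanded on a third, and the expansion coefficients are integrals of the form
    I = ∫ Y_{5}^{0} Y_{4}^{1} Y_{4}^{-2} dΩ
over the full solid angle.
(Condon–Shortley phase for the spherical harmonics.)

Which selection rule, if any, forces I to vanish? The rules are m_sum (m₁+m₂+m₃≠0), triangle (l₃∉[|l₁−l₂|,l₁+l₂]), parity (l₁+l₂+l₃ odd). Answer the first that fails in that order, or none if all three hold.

m_sum

m₁+m₂+m₃ = 0 + 1 − 2 = -1  ✗
triangle: |5−4|=1 ≤ l₃=4 ≤ 5+4=9
parity: l₁+l₂+l₃ = 13 is odd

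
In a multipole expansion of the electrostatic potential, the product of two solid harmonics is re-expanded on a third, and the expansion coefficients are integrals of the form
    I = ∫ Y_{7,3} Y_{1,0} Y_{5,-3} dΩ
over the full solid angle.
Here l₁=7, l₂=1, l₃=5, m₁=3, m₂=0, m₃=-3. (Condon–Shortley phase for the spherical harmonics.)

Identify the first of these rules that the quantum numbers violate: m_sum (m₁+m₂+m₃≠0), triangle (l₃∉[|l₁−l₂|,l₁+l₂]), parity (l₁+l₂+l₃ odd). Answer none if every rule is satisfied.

m₁+m₂+m₃ = 3 + 0 − 3 = 0  ✓
triangle: |7−1|=6 ≤ l₃=5 ≤ 7+1=8  ✗
parity: l₁+l₂+l₃ = 13 is odd

triangle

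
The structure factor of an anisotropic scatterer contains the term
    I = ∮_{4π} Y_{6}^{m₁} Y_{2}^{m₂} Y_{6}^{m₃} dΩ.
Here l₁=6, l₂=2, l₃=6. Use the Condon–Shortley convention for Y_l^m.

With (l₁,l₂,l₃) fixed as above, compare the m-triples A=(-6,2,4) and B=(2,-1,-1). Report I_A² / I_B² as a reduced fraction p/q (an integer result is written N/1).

Shared (l₁,l₂,l₃)=(6,2,6): N and (l;000)² cancel in I_A²/I_B².
A: Δ = 2!·10!·2!/15! = 1/90090; Racah Σ t=2..2: t=2:+1/14515200 = 1/14515200; ⇒ 3j(6 2 6; -6 2 4)² = 2/455, sgn +1
B: Δ = 2!·10!·2!/15! = 1/90090; Racah Σ t=0..1: t=0:+1/34560 t=1:−1/60480 = 1/80640; ⇒ 3j(6 2 6; 2 -1 -1)² = 6/1001, sgn -1
I_A²/I_B² = (2/455)/(6/1001) = 11/15

11/15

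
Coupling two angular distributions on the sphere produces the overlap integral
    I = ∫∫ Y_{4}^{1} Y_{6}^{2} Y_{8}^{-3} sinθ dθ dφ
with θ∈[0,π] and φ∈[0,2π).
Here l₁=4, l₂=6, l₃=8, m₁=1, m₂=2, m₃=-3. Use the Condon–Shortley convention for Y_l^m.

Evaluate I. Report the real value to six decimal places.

m-sum 0 ✓  L=18 even ✓  2≤8≤10 ✓
Π(2lᵢ+1) = 9×13×17 = 1989
triangle coeff Δ(4,6,8) = 1/23279256
Σ_t [0,2]: t=0:+1/1658880 t=1:−1/518400 t=2:+1/1658880 = -1/1382400
(3j)²=504/46189 [(4 6 8; 0 0 0)], sign=-1
Σ_t [0,2]: t=0:+1/5806080 t=1:−1/1451520 t=2:+1/4147200 = -1/3628800
(3j)²=320/29393 [(4 6 8; 1 2 -3)], sign=+1
⇒ 4πI² = 207360/877591
I = (-1)√(207360/877591/(4π)) = -0.13712337

-0.137123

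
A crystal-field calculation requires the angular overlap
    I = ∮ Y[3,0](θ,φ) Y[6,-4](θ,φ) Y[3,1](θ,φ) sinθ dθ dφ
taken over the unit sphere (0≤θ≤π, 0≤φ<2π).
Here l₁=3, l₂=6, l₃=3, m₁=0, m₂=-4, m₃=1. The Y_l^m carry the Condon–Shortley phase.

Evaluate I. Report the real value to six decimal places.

Σmᵢ = -3 ≠ 0, so the φ-integral vanishes; I = 0

0.000000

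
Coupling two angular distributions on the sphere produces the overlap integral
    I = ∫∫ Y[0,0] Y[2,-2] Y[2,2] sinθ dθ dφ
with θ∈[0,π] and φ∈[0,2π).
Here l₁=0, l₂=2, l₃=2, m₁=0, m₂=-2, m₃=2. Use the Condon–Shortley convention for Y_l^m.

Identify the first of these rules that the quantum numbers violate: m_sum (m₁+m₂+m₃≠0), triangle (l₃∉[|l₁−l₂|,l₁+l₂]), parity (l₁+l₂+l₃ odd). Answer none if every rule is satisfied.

azimuthal sum: 0 − 2 + 2 = 0  ✓
2 ≤ 2 ≤ 2 (triangle on l)  ✓
L = 0 + 2 + 2 = 4 (even)  ✓

none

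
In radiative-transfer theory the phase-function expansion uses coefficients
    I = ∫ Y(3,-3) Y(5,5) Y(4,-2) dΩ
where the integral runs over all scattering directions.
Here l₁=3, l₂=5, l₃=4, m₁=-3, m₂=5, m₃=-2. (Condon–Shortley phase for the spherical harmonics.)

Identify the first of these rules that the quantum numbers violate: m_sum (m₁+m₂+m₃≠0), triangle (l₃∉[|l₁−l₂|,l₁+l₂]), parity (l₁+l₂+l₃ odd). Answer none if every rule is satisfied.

m₁+m₂+m₃ = -3 + 5 − 2 = 0  ✓
triangle: |3−5|=2 ≤ l₃=4 ≤ 3+5=8  ✓
parity: l₁+l₂+l₃ = 12 is even  ✓

none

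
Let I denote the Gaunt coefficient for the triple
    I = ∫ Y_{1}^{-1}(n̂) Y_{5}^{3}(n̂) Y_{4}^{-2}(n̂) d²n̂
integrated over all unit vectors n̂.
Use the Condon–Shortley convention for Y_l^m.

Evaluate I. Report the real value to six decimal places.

Rules hold: Σm=0, L=10 even, 4≤4≤6.
N = 3·11·9 = 297
Δ = 2!·0!·8!/11! = 1/495
Racah Σ t=1..1: t=1:−1/576 = -1/576
⇒ 3j(1 5 4; 0 0 0)² = 5/99, sgn -1
Racah Σ t=2..2: t=2:+1/2880 = 1/2880
⇒ 3j(1 5 4; -1 3 -2)² = 28/495, sgn +1
4πI² = N·(3j₀)²·(3jₘ)² = 28/33
I = -1·√(0.848485/4π) = -0.25984664

-0.259847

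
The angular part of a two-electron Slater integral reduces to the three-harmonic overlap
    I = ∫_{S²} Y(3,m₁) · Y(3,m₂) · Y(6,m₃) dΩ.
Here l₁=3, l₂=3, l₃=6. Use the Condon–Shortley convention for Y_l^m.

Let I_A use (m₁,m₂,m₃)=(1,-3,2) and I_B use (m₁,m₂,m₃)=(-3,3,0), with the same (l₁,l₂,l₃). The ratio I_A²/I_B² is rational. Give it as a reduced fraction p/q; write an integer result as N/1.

28/1

Shared (l₁,l₂,l₃)=(3,3,6): N and (l;000)² cancel in I_A²/I_B².
A: Δ = 0!·6!·6!/13! = 1/12012; Racah Σ t=0..0: t=0:+1/34560 = 1/34560; ⇒ 3j(3 3 6; 1 -3 2)² = 1/429, sgn +1
B: Δ = 0!·6!·6!/13! = 1/12012; Racah Σ t=0..0: t=0:+1/518400 = 1/518400; ⇒ 3j(3 3 6; -3 3 0)² = 1/12012, sgn +1
I_A²/I_B² = (1/429)/(1/12012) = 28/1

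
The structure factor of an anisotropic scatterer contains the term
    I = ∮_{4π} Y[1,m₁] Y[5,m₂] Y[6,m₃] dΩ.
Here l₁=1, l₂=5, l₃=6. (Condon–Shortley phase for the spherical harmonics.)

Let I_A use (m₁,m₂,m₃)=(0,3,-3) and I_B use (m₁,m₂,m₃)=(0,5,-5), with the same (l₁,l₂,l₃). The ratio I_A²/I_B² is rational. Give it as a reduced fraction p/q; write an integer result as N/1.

27/11

Same 1,5,6: normalisation and zero-m 3j drop out of the ratio.
A: Δ: 0! 2! 10! / 13! → 1/858; sum: t=0:+1/80640 = 1/80640; 3j²(1 5 6; 0 3 -3) = Δ·Π!·Σ² = 9/286  (sign -1)
B: Δ: 0! 2! 10! / 13! → 1/858; sum: t=0:+1/3628800 = 1/3628800; 3j²(1 5 6; 0 5 -5) = Δ·Π!·Σ² = 1/78  (sign -1)
I_A²/I_B² = (9/286)/(1/78) = 27/11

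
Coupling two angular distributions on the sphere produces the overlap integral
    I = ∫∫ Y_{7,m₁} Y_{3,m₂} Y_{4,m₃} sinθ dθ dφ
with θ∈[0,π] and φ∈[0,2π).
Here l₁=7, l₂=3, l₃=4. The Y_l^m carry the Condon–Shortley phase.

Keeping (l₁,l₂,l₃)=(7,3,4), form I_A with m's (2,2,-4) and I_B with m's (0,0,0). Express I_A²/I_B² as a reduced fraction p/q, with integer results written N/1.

9/1225

l's match ⇒ only the (l;m) 3-j factors differ between A and B.
A: triangle coeff Δ(7,3,4) = 1/45045; Σ_t [5,5]: t=5:−1/4838400 = -1/4838400; (3j)²=1/5005 [(7 3 4; 2 2 -4)], sign=-1
B: triangle coeff Δ(7,3,4) = 1/45045; Σ_t [3,3]: t=3:−1/20736 = -1/20736; (3j)²=35/1287 [(7 3 4; 0 0 0)], sign=-1
I_A²/I_B² = (1/5005)/(35/1287) = 9/1225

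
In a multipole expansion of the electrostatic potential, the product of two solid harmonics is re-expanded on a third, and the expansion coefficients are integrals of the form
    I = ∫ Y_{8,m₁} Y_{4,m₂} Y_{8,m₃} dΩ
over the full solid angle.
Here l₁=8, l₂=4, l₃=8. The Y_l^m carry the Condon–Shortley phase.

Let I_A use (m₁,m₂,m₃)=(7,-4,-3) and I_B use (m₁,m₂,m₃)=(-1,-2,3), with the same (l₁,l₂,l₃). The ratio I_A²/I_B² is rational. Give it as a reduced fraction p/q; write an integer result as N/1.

Shared (l₁,l₂,l₃)=(8,4,8): N and (l;000)² cancel in I_A²/I_B².
A: Δ = 4!·12!·4!/21! = 1/185175900; Racah Σ t=0..0: t=0:+1/22992076800 = 1/22992076800; ⇒ 3j(8 4 8; 7 -4 -3)² = 5/1938, sgn -1
B: Δ = 4!·12!·4!/21! = 1/185175900; Racah Σ t=0..2: t=0:+1/209018880 t=1:−1/34836480 t=2:+1/58060800 = -1/149299200; ⇒ 3j(8 4 8; -1 -2 3)² = 77/25194, sgn +1
I_A²/I_B² = (5/1938)/(77/25194) = 65/77

65/77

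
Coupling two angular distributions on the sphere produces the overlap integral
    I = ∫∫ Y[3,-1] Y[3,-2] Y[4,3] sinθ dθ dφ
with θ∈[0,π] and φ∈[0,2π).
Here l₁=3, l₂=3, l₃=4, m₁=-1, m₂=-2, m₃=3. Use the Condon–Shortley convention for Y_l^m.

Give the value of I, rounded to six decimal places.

Checks pass: Σm=0; 10 even; l₃=4∈[0,6].
(2·3+1)(2·3+1)(2·4+1) = 441
Δ: 2! 4! 4! / 11! → 1/34650
sum: t=0:+1/72 t=1:−1/16 t=2:+1/72 = -5/144
3j²(3 3 4; 0 0 0) = Δ·Π!·Σ² = 2/77  (sign -1)
sum: t=0:+1/288 t=1:−1/144 = -1/288
3j²(3 3 4; -1 -2 3) = Δ·Π!·Σ² = 1/99  (sign +1)
combine: 4πI² = 441·2/77·1/99 = 14/121
take √, sign -1: I = -0.09595473

-0.095955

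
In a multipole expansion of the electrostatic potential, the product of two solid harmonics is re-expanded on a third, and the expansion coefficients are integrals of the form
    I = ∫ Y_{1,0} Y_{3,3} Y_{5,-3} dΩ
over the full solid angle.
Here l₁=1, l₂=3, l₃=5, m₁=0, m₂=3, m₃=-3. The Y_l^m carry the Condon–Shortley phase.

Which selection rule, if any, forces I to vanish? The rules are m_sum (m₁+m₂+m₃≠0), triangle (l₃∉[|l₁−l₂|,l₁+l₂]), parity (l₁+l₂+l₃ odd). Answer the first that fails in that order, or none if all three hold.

Σmᵢ = 0  ✓
l₃∈[|l₁−l₂|,l₁+l₂]=[2,4], have l₃=5  ✗
Σlᵢ = 9 ⇒ odd

triangle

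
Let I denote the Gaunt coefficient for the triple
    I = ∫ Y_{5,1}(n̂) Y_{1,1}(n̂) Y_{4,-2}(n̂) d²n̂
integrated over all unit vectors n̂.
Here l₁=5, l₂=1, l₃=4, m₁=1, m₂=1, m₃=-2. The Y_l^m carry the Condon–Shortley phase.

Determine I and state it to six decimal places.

Checks pass: Σm=0; 10 even; l₃=4∈[4,6].
(2·5+1)(2·1+1)(2·4+1) = 297
Δ: 2! 8! 0! / 11! → 1/495
sum: t=1:−1/576 = -1/576
3j²(5 1 4; 0 0 0) = Δ·Π!·Σ² = 5/99  (sign -1)
sum: t=2:+1/2880 = 1/2880
3j²(5 1 4; 1 1 -2) = Δ·Π!·Σ² = 2/165  (sign +1)
combine: 4πI² = 297·5/99·2/165 = 2/11
take √, sign -1: I = -0.12028562

-0.120286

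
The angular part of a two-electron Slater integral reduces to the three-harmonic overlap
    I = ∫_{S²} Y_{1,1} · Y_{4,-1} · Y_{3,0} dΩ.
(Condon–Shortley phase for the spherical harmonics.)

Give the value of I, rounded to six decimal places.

-0.194664

Checks pass: Σm=0; 8 even; l₃=3∈[3,5].
(2·1+1)(2·4+1)(2·3+1) = 189
Δ: 2! 0! 6! / 9! → 1/252
sum: t=1:−1/36 = -1/36
3j²(1 4 3; 0 0 0) = Δ·Π!·Σ² = 4/63  (sign +1)
sum: t=0:+1/72 = 1/72
3j²(1 4 3; 1 -1 0) = Δ·Π!·Σ² = 5/126  (sign -1)
combine: 4πI² = 189·4/63·5/126 = 10/21
take √, sign -1: I = -0.19466390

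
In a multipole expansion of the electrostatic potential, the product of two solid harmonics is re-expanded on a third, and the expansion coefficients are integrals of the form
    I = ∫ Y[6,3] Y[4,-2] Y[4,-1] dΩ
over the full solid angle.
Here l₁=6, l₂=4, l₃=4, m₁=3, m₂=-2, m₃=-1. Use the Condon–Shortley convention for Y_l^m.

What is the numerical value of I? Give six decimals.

Checks pass: Σm=0; 14 even; l₃=4∈[2,10].
(2·6+1)(2·4+1)(2·4+1) = 1053
Δ: 6! 6! 2! / 15! → 1/1261260
sum: t=2:+1/4608 t=3:−1/1296 t=4:+1/4608 = -7/20736
3j²(6 4 4; 0 0 0) = Δ·Π!·Σ² = 20/1287  (sign -1)
sum: t=0:+1/51840 t=1:−1/5760 t=2:+1/11520 = -7/103680
3j²(6 4 4; 3 -2 -1) = Δ·Π!·Σ² = 7/858  (sign +1)
combine: 4πI² = 1053·20/1287·7/858 = 210/1573
take √, sign -1: I = -0.10307192

-0.103072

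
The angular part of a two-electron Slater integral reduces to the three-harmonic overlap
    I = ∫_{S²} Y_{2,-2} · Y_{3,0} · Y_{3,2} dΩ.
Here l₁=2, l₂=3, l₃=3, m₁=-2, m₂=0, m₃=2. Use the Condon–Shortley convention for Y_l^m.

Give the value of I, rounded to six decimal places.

Rules hold: Σm=0, L=8 even, 1≤3≤5.
N = 5·7·7 = 245
Δ = 2!·2!·4!/9! = 1/3780
Racah Σ t=0..2: t=0:+1/24 t=1:−1/4 t=2:+1/24 = -1/6
⇒ 3j(2 3 3; 0 0 0)² = 4/105, sgn +1
Racah Σ t=2..2: t=2:+1/24 = 1/24
⇒ 3j(2 3 3; -2 0 2)² = 1/21, sgn -1
4πI² = N·(3j₀)²·(3jₘ)² = 4/9
I = -1·√(0.444444/4π) = -0.18806319

-0.188063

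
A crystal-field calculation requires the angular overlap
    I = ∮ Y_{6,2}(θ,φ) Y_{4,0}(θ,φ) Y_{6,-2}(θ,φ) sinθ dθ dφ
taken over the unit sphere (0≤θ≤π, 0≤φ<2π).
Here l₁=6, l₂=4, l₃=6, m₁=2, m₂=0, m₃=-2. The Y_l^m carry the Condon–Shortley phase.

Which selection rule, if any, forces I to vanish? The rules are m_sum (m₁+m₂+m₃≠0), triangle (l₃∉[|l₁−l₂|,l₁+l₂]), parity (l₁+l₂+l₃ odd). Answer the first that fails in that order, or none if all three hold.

none

m₁+m₂+m₃ = 2 + 0 − 2 = 0  ✓
triangle: |6−4|=2 ≤ l₃=6 ≤ 6+4=10  ✓
parity: l₁+l₂+l₃ = 16 is even  ✓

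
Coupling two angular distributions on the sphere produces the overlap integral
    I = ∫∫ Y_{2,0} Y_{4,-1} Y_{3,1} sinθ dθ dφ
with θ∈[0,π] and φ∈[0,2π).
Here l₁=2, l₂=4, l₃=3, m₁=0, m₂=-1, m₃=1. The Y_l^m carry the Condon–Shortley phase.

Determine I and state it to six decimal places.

0.000000

L=9 odd ⇒ parity kills the (l;000) factor ⇒ I = 0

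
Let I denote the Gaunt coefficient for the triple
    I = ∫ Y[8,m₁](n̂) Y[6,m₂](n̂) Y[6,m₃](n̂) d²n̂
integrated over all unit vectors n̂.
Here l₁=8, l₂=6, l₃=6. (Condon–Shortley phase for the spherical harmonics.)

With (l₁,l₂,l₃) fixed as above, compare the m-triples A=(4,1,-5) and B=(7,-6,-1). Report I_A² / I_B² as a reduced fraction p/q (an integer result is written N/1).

l's match ⇒ only the (l;m) 3-j factors differ between A and B.
A: triangle coeff Δ(8,6,6) = 1/1309458150; Σ_t [3,4]: t=3:−1/87091200 t=4:+1/139345920 = -1/232243200; (3j)²=33/8398 [(8 6 6; 4 1 -5)], sign=+1
B: triangle coeff Δ(8,6,6) = 1/1309458150; Σ_t [0,0]: t=0:+1/4877107200 = 1/4877107200; (3j)²=55/4522 [(8 6 6; 7 -6 -1)], sign=-1
I_A²/I_B² = (33/8398)/(55/4522) = 21/65

21/65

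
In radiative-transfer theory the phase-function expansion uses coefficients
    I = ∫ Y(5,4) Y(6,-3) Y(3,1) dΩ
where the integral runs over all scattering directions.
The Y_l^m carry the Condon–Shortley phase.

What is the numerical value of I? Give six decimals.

4 − 3 + 1 = 2 ≠ 0: azimuthal integral kills it; I = 0

0.000000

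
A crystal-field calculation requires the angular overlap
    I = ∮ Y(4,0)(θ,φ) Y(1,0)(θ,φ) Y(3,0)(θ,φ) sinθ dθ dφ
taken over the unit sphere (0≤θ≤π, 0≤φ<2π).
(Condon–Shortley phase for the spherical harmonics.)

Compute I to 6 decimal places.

0.246233

Rules hold: Σm=0, L=8 even, 3≤3≤5.
N = 9·3·7 = 189
Δ = 2!·6!·0!/9! = 1/252
Racah Σ t=1..1: t=1:−1/36 = -1/36
⇒ 3j(4 1 3; 0 0 0)² = 4/63, sgn +1
(m-triple is (0,0,0) — same symbol as above.)
4πI² = N·(3j₀)²·(3jₘ)² = 16/21
I = +1·√(0.761905/4π) = 0.24623252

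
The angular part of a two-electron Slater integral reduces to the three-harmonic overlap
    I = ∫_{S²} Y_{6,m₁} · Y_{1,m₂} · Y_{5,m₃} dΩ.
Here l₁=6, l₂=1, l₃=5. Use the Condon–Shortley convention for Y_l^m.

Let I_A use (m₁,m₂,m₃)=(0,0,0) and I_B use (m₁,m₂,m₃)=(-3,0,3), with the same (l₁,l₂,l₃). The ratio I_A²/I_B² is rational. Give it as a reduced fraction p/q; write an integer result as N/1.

4/3

l's match ⇒ only the (l;m) 3-j factors differ between A and B.
A: triangle coeff Δ(6,1,5) = 1/858; Σ_t [1,1]: t=1:−1/14400 = -1/14400; (3j)²=6/143 [(6 1 5; 0 0 0)], sign=+1
B: triangle coeff Δ(6,1,5) = 1/858; Σ_t [1,1]: t=1:−1/80640 = -1/80640; (3j)²=9/286 [(6 1 5; -3 0 3)], sign=-1
I_A²/I_B² = (6/143)/(9/286) = 4/3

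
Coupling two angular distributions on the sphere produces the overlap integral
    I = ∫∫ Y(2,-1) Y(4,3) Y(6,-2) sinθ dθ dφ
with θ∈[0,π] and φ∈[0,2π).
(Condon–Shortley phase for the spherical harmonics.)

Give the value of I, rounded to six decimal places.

0.089969

Checks pass: Σm=0; 12 even; l₃=6∈[2,6].
(2·2+1)(2·4+1)(2·6+1) = 585
Δ: 0! 4! 8! / 13! → 1/6435
sum: t=0:+1/2304 = 1/2304
3j²(2 4 6; 0 0 0) = Δ·Π!·Σ² = 5/143  (sign +1)
sum: t=0:+1/30240 = 1/30240
3j²(2 4 6; -1 3 -2) = Δ·Π!·Σ² = 32/6435  (sign +1)
combine: 4πI² = 585·5/143·32/6435 = 160/1573
take √, sign +1: I = 0.08996855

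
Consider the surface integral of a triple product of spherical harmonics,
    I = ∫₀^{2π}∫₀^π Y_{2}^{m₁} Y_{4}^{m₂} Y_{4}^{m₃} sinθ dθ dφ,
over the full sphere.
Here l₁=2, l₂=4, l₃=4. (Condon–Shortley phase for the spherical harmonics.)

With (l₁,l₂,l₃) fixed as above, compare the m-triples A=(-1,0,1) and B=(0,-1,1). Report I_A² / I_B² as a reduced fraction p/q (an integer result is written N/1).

30/289

l's match ⇒ only the (l;m) 3-j factors differ between A and B.
A: triangle coeff Δ(2,4,4) = 1/13860; Σ_t [1,2]: t=1:−1/72 t=2:+1/96 = -1/288; (3j)²=1/462 [(2 4 4; -1 0 1)], sign=+1
B: triangle coeff Δ(2,4,4) = 1/13860; Σ_t [0,2]: t=0:+1/144 t=1:−1/48 t=2:+1/480 = -17/1440; (3j)²=289/13860 [(2 4 4; 0 -1 1)], sign=+1
I_A²/I_B² = (1/462)/(289/13860) = 30/289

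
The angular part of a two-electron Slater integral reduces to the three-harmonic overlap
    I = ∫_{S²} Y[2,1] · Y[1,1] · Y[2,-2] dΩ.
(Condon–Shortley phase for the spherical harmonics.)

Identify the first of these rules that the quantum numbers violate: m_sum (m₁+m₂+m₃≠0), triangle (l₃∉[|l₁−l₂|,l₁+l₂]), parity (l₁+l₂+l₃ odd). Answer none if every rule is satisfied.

parity

m₁+m₂+m₃ = 1 + 1 − 2 = 0  ✓
triangle: |2−1|=1 ≤ l₃=2 ≤ 2+1=3  ✓
parity: l₁+l₂+l₃ = 5 is odd  ✗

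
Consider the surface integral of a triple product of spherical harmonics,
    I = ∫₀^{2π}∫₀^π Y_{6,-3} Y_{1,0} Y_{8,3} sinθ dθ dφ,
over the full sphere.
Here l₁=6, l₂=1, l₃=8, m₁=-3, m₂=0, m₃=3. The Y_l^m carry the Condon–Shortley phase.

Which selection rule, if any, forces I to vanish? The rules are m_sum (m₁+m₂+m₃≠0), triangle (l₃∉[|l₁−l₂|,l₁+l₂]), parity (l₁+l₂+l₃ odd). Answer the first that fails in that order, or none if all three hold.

triangle

m₁+m₂+m₃ = -3 + 0 + 3 = 0  ✓
triangle: |6−1|=5 ≤ l₃=8 ≤ 6+1=7  ✗
parity: l₁+l₂+l₃ = 15 is odd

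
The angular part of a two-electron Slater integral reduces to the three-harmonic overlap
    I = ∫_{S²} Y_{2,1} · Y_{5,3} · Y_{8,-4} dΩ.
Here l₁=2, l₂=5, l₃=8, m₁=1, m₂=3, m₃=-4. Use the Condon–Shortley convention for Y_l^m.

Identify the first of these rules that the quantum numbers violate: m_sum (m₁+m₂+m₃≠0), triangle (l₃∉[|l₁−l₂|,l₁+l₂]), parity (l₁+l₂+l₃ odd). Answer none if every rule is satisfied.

triangle

Σmᵢ = 0  ✓
l₃∈[|l₁−l₂|,l₁+l₂]=[3,7], have l₃=8  ✗
Σlᵢ = 15 ⇒ odd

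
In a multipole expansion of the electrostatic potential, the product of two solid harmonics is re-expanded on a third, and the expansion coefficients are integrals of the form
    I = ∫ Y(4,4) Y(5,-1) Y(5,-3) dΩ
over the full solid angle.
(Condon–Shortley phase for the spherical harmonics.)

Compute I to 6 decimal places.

-0.168084

Rules hold: Σm=0, L=14 even, 1≤5≤9.
N = 9·11·11 = 1089
Δ = 4!·4!·6!/15! = 1/3153150
Racah Σ t=0..4: t=0:+1/69120 t=1:−1/1728 t=2:+1/576 t=3:−1/1728 t=4:+1/69120 = 7/11520
⇒ 3j(4 5 5; 0 0 0)² = 2/143, sgn -1
Racah Σ t=0..0: t=0:+1/27648 = 1/27648
⇒ 3j(4 5 5; 4 -1 -3)² = 10/429, sgn +1
4πI² = N·(3j₀)²·(3jₘ)² = 60/169
I = -1·√(0.35503/4π) = -0.16808437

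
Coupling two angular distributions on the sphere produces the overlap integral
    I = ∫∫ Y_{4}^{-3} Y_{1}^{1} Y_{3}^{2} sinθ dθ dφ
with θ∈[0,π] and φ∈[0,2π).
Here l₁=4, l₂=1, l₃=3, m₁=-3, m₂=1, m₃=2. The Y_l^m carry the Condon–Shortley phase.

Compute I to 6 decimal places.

-0.282095

m-sum 0 ✓  L=8 even ✓  3≤3≤5 ✓
Π(2lᵢ+1) = 9×3×7 = 189
triangle coeff Δ(4,1,3) = 1/252
Σ_t [1,1]: t=1:−1/36 = -1/36
(3j)²=4/63 [(4 1 3; 0 0 0)], sign=+1
Σ_t [2,2]: t=2:+1/240 = 1/240
(3j)²=1/12 [(4 1 3; -3 1 2)], sign=-1
⇒ 4πI² = 1/1
I = (-1)√(1/1/(4π)) = -0.28209479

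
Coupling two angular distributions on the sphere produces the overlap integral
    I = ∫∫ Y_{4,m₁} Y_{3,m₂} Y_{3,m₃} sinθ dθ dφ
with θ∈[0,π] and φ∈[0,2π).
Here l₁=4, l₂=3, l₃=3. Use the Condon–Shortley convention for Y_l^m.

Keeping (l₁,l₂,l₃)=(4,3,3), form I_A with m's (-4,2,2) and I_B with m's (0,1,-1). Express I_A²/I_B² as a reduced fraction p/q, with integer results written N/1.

Same 4,3,3: normalisation and zero-m 3j drop out of the ratio.
A: Δ: 4! 4! 2! / 11! → 1/34650; sum: t=4:+1/576 = 1/576; 3j²(4 3 3; -4 2 2) = Δ·Π!·Σ² = 5/99  (sign -1)
B: Δ: 4! 4! 2! / 11! → 1/34650; sum: t=2:+1/32 t=3:−1/36 t=4:+1/1152 = 5/1152; 3j²(4 3 3; 0 1 -1) = Δ·Π!·Σ² = 1/1386  (sign +1)
I_A²/I_B² = (5/99)/(1/1386) = 70/1

70/1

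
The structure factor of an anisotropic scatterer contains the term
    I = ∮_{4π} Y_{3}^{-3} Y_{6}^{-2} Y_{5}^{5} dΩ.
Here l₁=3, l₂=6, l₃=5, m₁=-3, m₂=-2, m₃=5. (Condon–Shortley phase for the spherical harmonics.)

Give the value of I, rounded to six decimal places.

Checks pass: Σm=0; 14 even; l₃=5∈[3,9].
(2·3+1)(2·6+1)(2·5+1) = 1001
Δ: 4! 2! 8! / 15! → 1/675675
sum: t=1:−1/8640 t=2:+1/2304 t=3:−1/8640 = 7/34560
3j²(3 6 5; 0 0 0) = Δ·Π!·Σ² = 7/429  (sign -1)
sum: t=4:+1/1935360 = 1/1935360
3j²(3 6 5; -3 -2 5) = Δ·Π!·Σ² = 1/1001  (sign +1)
combine: 4πI² = 1001·7/429·1/1001 = 7/429
take √, sign -1: I = -0.03603425

-0.036034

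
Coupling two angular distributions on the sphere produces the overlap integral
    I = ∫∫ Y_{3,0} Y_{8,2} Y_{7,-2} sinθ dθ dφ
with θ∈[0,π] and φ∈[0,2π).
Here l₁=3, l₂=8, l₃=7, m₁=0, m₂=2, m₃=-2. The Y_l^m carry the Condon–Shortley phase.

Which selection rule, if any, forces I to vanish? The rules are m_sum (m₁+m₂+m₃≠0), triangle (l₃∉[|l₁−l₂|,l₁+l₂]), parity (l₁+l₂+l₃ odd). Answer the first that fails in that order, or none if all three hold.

azimuthal sum: 0 + 2 − 2 = 0  ✓
5 ≤ 7 ≤ 11 (triangle on l)  ✓
L = 3 + 8 + 7 = 18 (even)  ✓

none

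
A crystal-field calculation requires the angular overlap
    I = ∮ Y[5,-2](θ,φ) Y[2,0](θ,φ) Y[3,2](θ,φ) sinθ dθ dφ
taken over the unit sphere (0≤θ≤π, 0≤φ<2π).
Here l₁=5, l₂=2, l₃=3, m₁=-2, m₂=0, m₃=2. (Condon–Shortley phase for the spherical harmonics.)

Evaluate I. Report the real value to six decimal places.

Checks pass: Σm=0; 10 even; l₃=3∈[3,7].
(2·5+1)(2·2+1)(2·3+1) = 385
Δ: 4! 6! 0! / 11! → 1/2310
sum: t=2:+1/144 = 1/144
3j²(5 2 3; 0 0 0) = Δ·Π!·Σ² = 10/231  (sign -1)
sum: t=2:+1/480 = 1/480
3j²(5 2 3; -2 0 2) = Δ·Π!·Σ² = 3/110  (sign -1)
combine: 4πI² = 385·10/231·3/110 = 5/11
take √, sign +1: I = 0.19018827

0.190188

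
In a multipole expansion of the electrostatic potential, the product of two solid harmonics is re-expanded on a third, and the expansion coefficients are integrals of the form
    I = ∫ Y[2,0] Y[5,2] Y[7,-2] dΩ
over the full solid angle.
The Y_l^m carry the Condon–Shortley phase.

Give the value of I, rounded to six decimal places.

Rules hold: Σm=0, L=14 even, 3≤7≤7.
N = 5·11·15 = 825
Δ = 0!·4!·10!/15! = 1/15015
Racah Σ t=0..0: t=0:+1/57600 = 1/57600
⇒ 3j(2 5 7; 0 0 0)² = 21/715, sgn -1
Racah Σ t=0..0: t=0:+1/120960 = 1/120960
⇒ 3j(2 5 7; 0 2 -2)² = 24/1001, sgn -1
4πI² = N·(3j₀)²·(3jₘ)² = 1080/1859
I = +1·√(0.580958/4π) = 0.21501425

0.215014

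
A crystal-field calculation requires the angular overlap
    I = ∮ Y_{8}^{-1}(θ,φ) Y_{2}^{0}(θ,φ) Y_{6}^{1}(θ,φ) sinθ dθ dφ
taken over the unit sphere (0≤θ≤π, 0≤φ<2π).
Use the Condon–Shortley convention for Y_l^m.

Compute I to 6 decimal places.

m-sum 0 ✓  L=16 even ✓  6≤6≤10 ✓
Π(2lᵢ+1) = 17×5×13 = 1105
triangle coeff Δ(8,2,6) = 1/30940
Σ_t [2,2]: t=2:+1/2073600 = 1/2073600
(3j)²=28/1105 [(8 2 6; 0 0 0)], sign=+1
Σ_t [2,2]: t=2:+1/2419200 = 1/2419200
(3j)²=27/1105 [(8 2 6; -1 0 1)], sign=-1
⇒ 4πI² = 756/1105
I = (-1)√(756/1105/(4π)) = -0.23333228

-0.233332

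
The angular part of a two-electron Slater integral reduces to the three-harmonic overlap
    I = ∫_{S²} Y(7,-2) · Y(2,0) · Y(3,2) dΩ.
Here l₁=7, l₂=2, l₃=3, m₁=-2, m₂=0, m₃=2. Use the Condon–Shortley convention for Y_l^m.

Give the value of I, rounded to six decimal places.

triangle: need 5≤l₃≤9, have 3; I=0

0.000000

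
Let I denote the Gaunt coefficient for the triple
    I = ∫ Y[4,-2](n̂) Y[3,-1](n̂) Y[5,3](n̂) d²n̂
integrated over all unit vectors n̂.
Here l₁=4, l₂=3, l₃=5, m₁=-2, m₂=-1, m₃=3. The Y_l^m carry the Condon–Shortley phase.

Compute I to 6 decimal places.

Rules hold: Σm=0, L=12 even, 1≤5≤7.
N = 9·7·11 = 693
Δ = 2!·6!·4!/13! = 1/180180
Racah Σ t=0..2: t=0:+1/576 t=1:−1/144 t=2:+1/576 = -1/288
⇒ 3j(4 3 5; 0 0 0)² = 20/1001, sgn +1
Racah Σ t=0..2: t=0:+1/5760 t=1:−1/720 t=2:+1/2304 = -1/1280
⇒ 3j(4 3 5; -2 -1 3)² = 27/1430, sgn -1
4πI² = N·(3j₀)²·(3jₘ)² = 486/1859
I = -1·√(0.261431/4π) = -0.14423595

-0.144236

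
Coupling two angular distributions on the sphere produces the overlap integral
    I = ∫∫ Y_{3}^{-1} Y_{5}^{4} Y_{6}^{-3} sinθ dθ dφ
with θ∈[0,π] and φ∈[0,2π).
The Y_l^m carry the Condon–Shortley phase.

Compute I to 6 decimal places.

Rules hold: Σm=0, L=14 even, 2≤6≤8.
N = 7·11·13 = 1001
Δ = 2!·4!·8!/15! = 1/675675
Racah Σ t=0..2: t=0:+1/8640 t=1:−1/2304 t=2:+1/8640 = -7/34560
⇒ 3j(3 5 6; 0 0 0)² = 7/429, sgn -1
Racah Σ t=1..2: t=1:−1/241920 t=2:+1/40320 = 1/48384
⇒ 3j(3 5 6; -1 4 -3)² = 24/1001, sgn -1
4πI² = N·(3j₀)²·(3jₘ)² = 56/143
I = +1·√(0.391608/4π) = 0.17653103

0.176531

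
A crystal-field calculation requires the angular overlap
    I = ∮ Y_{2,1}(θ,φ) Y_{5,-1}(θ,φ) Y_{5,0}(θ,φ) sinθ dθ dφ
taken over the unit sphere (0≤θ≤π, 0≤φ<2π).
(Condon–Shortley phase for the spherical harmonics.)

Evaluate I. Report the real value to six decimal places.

-0.036166

m-sum 0 ✓  L=12 even ✓  3≤5≤7 ✓
Π(2lᵢ+1) = 5×11×11 = 605
triangle coeff Δ(2,5,5) = 1/38610
Σ_t [0,2]: t=0:+1/2880 t=1:−1/576 t=2:+1/2880 = -1/960
(3j)²=10/429 [(2 5 5; 0 0 0)], sign=+1
Σ_t [0,1]: t=0:+1/1152 t=1:−1/1440 = 1/5760
(3j)²=1/858 [(2 5 5; 1 -1 0)], sign=-1
⇒ 4πI² = 25/1521
I = (-1)√(25/1521/(4π)) = -0.03616600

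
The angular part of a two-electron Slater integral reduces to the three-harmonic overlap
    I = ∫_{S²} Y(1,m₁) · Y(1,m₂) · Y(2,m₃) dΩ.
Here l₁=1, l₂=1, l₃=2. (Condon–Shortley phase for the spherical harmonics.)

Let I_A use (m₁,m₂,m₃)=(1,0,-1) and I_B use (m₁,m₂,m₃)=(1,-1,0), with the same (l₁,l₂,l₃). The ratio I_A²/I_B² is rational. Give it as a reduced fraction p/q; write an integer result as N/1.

3/1

Same 1,1,2: normalisation and zero-m 3j drop out of the ratio.
A: Δ: 0! 2! 2! / 5! → 1/30; sum: t=0:+1/2 = 1/2; 3j²(1 1 2; 1 0 -1) = Δ·Π!·Σ² = 1/10  (sign -1)
B: Δ: 0! 2! 2! / 5! → 1/30; sum: t=0:+1/4 = 1/4; 3j²(1 1 2; 1 -1 0) = Δ·Π!·Σ² = 1/30  (sign +1)
I_A²/I_B² = (1/10)/(1/30) = 3/1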